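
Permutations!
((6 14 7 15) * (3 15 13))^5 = (3 13 7 14 6 15) = [0, 1, 2, 13, 4, 5, 15, 14, 8, 9, 10, 11, 12, 7, 6, 3]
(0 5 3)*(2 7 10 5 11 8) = (0 11 8 2 7 10 5 3) = [11, 1, 7, 0, 4, 3, 6, 10, 2, 9, 5, 8]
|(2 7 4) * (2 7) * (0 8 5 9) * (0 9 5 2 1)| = |(9)(0 8 2 1)(4 7)| = 4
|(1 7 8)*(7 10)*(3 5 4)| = 12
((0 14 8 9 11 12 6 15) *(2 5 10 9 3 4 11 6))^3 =[3, 1, 9, 12, 2, 6, 14, 7, 11, 0, 15, 5, 10, 13, 4, 8] =(0 3 12 10 15 8 11 5 6 14 4 2 9)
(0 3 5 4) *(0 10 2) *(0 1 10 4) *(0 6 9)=(0 3 5 6 9)(1 10 2)=[3, 10, 1, 5, 4, 6, 9, 7, 8, 0, 2]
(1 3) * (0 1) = (0 1 3) = [1, 3, 2, 0]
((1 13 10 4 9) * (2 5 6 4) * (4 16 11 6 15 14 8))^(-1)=(1 9 4 8 14 15 5 2 10 13)(6 11 16)=[0, 9, 10, 3, 8, 2, 11, 7, 14, 4, 13, 16, 12, 1, 15, 5, 6]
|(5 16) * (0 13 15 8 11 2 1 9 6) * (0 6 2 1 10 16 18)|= |(0 13 15 8 11 1 9 2 10 16 5 18)|= 12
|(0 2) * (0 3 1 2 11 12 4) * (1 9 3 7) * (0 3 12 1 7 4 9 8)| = 14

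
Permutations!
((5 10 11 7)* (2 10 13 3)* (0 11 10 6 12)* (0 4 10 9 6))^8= (0 11 7 5 13 3 2)(4 6 10 12 9)= [11, 1, 0, 2, 6, 13, 10, 5, 8, 4, 12, 7, 9, 3]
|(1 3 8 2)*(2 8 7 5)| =|(8)(1 3 7 5 2)| =5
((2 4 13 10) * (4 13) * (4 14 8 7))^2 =(2 10 13)(4 8)(7 14) =[0, 1, 10, 3, 8, 5, 6, 14, 4, 9, 13, 11, 12, 2, 7]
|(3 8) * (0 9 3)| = |(0 9 3 8)| = 4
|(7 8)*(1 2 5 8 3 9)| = |(1 2 5 8 7 3 9)| = 7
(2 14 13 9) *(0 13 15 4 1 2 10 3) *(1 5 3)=(0 13 9 10 1 2 14 15 4 5 3)=[13, 2, 14, 0, 5, 3, 6, 7, 8, 10, 1, 11, 12, 9, 15, 4]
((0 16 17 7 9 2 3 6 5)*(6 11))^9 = (0 5 6 11 3 2 9 7 17 16) = [5, 1, 9, 2, 4, 6, 11, 17, 8, 7, 10, 3, 12, 13, 14, 15, 0, 16]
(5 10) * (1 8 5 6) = (1 8 5 10 6) = [0, 8, 2, 3, 4, 10, 1, 7, 5, 9, 6]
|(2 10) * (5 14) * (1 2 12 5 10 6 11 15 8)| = 12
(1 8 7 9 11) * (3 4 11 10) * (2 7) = (1 8 2 7 9 10 3 4 11) = [0, 8, 7, 4, 11, 5, 6, 9, 2, 10, 3, 1]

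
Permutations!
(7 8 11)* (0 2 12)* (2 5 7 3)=[5, 1, 12, 2, 4, 7, 6, 8, 11, 9, 10, 3, 0]=(0 5 7 8 11 3 2 12)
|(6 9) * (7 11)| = |(6 9)(7 11)| = 2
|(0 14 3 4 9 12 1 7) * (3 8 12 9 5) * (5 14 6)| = |(0 6 5 3 4 14 8 12 1 7)| = 10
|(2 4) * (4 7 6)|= |(2 7 6 4)|= 4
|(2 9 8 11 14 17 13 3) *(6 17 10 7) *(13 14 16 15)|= 40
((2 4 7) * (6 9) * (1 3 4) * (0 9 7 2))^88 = [0, 1, 2, 3, 4, 5, 6, 7, 8, 9] = (9)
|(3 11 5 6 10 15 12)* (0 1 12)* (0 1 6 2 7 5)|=|(0 6 10 15 1 12 3 11)(2 7 5)|=24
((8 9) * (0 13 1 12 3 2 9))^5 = (0 2 1 8 3 13 9 12) = [2, 8, 1, 13, 4, 5, 6, 7, 3, 12, 10, 11, 0, 9]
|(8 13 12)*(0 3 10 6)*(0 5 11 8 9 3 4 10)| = |(0 4 10 6 5 11 8 13 12 9 3)| = 11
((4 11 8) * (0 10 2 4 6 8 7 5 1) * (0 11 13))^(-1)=[13, 5, 10, 3, 2, 7, 8, 11, 6, 9, 0, 1, 12, 4]=(0 13 4 2 10)(1 5 7 11)(6 8)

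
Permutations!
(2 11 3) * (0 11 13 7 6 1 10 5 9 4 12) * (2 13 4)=(0 11 3 13 7 6 1 10 5 9 2 4 12)=[11, 10, 4, 13, 12, 9, 1, 6, 8, 2, 5, 3, 0, 7]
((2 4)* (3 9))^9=(2 4)(3 9)=[0, 1, 4, 9, 2, 5, 6, 7, 8, 3]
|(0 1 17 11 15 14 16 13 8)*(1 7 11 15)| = 10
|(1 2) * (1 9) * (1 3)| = 4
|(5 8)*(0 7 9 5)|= |(0 7 9 5 8)|= 5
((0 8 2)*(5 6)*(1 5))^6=(8)=[0, 1, 2, 3, 4, 5, 6, 7, 8]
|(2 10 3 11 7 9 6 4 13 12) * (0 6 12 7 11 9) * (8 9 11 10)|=60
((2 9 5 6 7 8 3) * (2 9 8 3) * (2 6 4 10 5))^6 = (10) = [0, 1, 2, 3, 4, 5, 6, 7, 8, 9, 10]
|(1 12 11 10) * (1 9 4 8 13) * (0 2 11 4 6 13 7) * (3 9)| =|(0 2 11 10 3 9 6 13 1 12 4 8 7)| =13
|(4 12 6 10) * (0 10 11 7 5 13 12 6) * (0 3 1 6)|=24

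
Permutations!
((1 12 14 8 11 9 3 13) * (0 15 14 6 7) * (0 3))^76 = (0 11 14)(1 3 6)(7 12 13)(8 15 9) = [11, 3, 2, 6, 4, 5, 1, 12, 15, 8, 10, 14, 13, 7, 0, 9]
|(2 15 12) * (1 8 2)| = 5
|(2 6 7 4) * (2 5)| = 5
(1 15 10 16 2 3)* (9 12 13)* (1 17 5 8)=(1 15 10 16 2 3 17 5 8)(9 12 13)=[0, 15, 3, 17, 4, 8, 6, 7, 1, 12, 16, 11, 13, 9, 14, 10, 2, 5]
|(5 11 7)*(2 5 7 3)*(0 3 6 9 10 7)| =|(0 3 2 5 11 6 9 10 7)| =9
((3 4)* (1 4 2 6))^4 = (1 6 2 3 4) = [0, 6, 3, 4, 1, 5, 2]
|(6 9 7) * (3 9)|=|(3 9 7 6)|=4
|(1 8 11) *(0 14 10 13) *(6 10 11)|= 8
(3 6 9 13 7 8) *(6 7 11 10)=(3 7 8)(6 9 13 11 10)=[0, 1, 2, 7, 4, 5, 9, 8, 3, 13, 6, 10, 12, 11]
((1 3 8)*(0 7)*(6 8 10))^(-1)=(0 7)(1 8 6 10 3)=[7, 8, 2, 1, 4, 5, 10, 0, 6, 9, 3]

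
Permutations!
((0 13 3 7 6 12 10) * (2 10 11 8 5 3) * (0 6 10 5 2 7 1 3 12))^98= [10, 1, 11, 3, 4, 8, 7, 0, 12, 9, 13, 5, 2, 6]= (0 10 13 6 7)(2 11 5 8 12)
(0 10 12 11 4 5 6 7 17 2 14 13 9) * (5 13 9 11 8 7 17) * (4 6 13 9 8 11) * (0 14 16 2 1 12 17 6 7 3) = (0 10 17 1 12 11 7 5 13 4 9 14 8 3)(2 16) = [10, 12, 16, 0, 9, 13, 6, 5, 3, 14, 17, 7, 11, 4, 8, 15, 2, 1]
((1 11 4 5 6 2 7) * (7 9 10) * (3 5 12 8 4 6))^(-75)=(12)(1 6 9 7 11 2 10)(3 5)=[0, 6, 10, 5, 4, 3, 9, 11, 8, 7, 1, 2, 12]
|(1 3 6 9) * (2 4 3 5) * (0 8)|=|(0 8)(1 5 2 4 3 6 9)|=14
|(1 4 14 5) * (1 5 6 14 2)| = |(1 4 2)(6 14)| = 6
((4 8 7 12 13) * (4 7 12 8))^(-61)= [0, 1, 2, 3, 4, 5, 6, 13, 7, 9, 10, 11, 8, 12]= (7 13 12 8)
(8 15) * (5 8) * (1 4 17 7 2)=(1 4 17 7 2)(5 8 15)=[0, 4, 1, 3, 17, 8, 6, 2, 15, 9, 10, 11, 12, 13, 14, 5, 16, 7]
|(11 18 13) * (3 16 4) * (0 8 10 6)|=12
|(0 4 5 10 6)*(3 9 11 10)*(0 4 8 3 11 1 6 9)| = 21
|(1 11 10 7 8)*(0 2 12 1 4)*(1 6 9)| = |(0 2 12 6 9 1 11 10 7 8 4)| = 11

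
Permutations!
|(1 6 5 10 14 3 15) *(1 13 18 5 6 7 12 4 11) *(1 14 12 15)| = 12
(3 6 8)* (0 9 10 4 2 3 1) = (0 9 10 4 2 3 6 8 1) = [9, 0, 3, 6, 2, 5, 8, 7, 1, 10, 4]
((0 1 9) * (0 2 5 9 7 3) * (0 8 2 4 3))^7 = (0 1 7)(2 5 9 4 3 8) = [1, 7, 5, 8, 3, 9, 6, 0, 2, 4]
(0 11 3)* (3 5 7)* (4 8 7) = [11, 1, 2, 0, 8, 4, 6, 3, 7, 9, 10, 5] = (0 11 5 4 8 7 3)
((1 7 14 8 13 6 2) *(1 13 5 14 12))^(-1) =[0, 12, 6, 3, 4, 8, 13, 1, 14, 9, 10, 11, 7, 2, 5] =(1 12 7)(2 6 13)(5 8 14)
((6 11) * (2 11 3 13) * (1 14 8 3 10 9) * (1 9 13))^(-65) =(1 3 8 14) =[0, 3, 2, 8, 4, 5, 6, 7, 14, 9, 10, 11, 12, 13, 1]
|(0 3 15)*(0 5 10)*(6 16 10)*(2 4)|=|(0 3 15 5 6 16 10)(2 4)|=14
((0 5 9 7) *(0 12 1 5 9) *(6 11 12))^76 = (0 11)(1 7)(5 6)(9 12) = [11, 7, 2, 3, 4, 6, 5, 1, 8, 12, 10, 0, 9]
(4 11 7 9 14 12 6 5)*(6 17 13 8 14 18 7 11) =[0, 1, 2, 3, 6, 4, 5, 9, 14, 18, 10, 11, 17, 8, 12, 15, 16, 13, 7] =(4 6 5)(7 9 18)(8 14 12 17 13)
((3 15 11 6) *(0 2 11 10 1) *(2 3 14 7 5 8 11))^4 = (0 1 10 15 3)(5 14 11)(6 8 7) = [1, 10, 2, 0, 4, 14, 8, 6, 7, 9, 15, 5, 12, 13, 11, 3]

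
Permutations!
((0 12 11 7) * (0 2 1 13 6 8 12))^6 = (1 7 12 6)(2 11 8 13) = [0, 7, 11, 3, 4, 5, 1, 12, 13, 9, 10, 8, 6, 2]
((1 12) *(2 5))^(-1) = (1 12)(2 5) = [0, 12, 5, 3, 4, 2, 6, 7, 8, 9, 10, 11, 1]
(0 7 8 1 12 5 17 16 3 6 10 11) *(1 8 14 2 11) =(0 7 14 2 11)(1 12 5 17 16 3 6 10) =[7, 12, 11, 6, 4, 17, 10, 14, 8, 9, 1, 0, 5, 13, 2, 15, 3, 16]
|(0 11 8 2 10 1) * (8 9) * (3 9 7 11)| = 14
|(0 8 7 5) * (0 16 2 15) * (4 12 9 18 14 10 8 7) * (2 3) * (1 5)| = 56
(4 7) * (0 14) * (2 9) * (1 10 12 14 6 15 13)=(0 6 15 13 1 10 12 14)(2 9)(4 7)=[6, 10, 9, 3, 7, 5, 15, 4, 8, 2, 12, 11, 14, 1, 0, 13]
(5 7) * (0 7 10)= (0 7 5 10)= [7, 1, 2, 3, 4, 10, 6, 5, 8, 9, 0]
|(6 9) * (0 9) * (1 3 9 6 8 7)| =|(0 6)(1 3 9 8 7)| =10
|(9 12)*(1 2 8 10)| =4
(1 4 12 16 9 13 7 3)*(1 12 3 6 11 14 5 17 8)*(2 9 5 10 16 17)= (1 4 3 12 17 8)(2 9 13 7 6 11 14 10 16 5)= [0, 4, 9, 12, 3, 2, 11, 6, 1, 13, 16, 14, 17, 7, 10, 15, 5, 8]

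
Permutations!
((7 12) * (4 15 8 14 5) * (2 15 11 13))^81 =[0, 1, 15, 3, 11, 4, 6, 12, 14, 9, 10, 13, 7, 2, 5, 8] =(2 15 8 14 5 4 11 13)(7 12)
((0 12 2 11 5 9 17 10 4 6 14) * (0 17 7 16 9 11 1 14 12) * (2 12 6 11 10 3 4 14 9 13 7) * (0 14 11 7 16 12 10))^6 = (0 12 17 11 4)(3 5 7 14 10) = [12, 1, 2, 5, 0, 7, 6, 14, 8, 9, 3, 4, 17, 13, 10, 15, 16, 11]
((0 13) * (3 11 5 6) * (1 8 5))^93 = (0 13)(1 6)(3 8)(5 11) = [13, 6, 2, 8, 4, 11, 1, 7, 3, 9, 10, 5, 12, 0]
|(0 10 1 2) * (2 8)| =5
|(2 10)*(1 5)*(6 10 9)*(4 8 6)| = |(1 5)(2 9 4 8 6 10)| = 6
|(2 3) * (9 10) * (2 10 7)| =|(2 3 10 9 7)| =5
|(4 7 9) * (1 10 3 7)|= |(1 10 3 7 9 4)|= 6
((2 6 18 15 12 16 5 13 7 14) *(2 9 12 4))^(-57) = (2 15 6 4 18)(5 16 12 9 14 7 13) = [0, 1, 15, 3, 18, 16, 4, 13, 8, 14, 10, 11, 9, 5, 7, 6, 12, 17, 2]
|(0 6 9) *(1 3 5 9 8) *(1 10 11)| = |(0 6 8 10 11 1 3 5 9)| = 9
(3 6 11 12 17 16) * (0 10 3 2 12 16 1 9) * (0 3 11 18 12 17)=(0 10 11 16 2 17 1 9 3 6 18 12)=[10, 9, 17, 6, 4, 5, 18, 7, 8, 3, 11, 16, 0, 13, 14, 15, 2, 1, 12]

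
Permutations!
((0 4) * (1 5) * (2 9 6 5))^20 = (9) = [0, 1, 2, 3, 4, 5, 6, 7, 8, 9]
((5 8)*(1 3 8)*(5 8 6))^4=(8)=[0, 1, 2, 3, 4, 5, 6, 7, 8]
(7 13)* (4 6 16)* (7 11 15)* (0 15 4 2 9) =(0 15 7 13 11 4 6 16 2 9) =[15, 1, 9, 3, 6, 5, 16, 13, 8, 0, 10, 4, 12, 11, 14, 7, 2]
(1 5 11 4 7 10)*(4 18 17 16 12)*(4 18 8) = [0, 5, 2, 3, 7, 11, 6, 10, 4, 9, 1, 8, 18, 13, 14, 15, 12, 16, 17] = (1 5 11 8 4 7 10)(12 18 17 16)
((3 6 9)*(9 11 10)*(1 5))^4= (3 9 10 11 6)= [0, 1, 2, 9, 4, 5, 3, 7, 8, 10, 11, 6]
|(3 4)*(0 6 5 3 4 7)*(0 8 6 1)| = |(0 1)(3 7 8 6 5)| = 10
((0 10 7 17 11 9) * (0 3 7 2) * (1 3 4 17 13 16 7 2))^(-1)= (0 2 3 1 10)(4 9 11 17)(7 16 13)= [2, 10, 3, 1, 9, 5, 6, 16, 8, 11, 0, 17, 12, 7, 14, 15, 13, 4]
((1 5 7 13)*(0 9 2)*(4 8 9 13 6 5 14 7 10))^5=(0 6 9 14 4 13 5 2 7 8 1 10)=[6, 10, 7, 3, 13, 2, 9, 8, 1, 14, 0, 11, 12, 5, 4]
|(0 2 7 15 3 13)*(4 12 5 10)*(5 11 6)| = 6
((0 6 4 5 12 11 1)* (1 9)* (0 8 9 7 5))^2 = (0 4 6)(1 9 8)(5 11)(7 12) = [4, 9, 2, 3, 6, 11, 0, 12, 1, 8, 10, 5, 7]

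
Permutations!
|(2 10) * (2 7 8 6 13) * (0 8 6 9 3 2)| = |(0 8 9 3 2 10 7 6 13)| = 9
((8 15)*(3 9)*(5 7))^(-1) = (3 9)(5 7)(8 15) = [0, 1, 2, 9, 4, 7, 6, 5, 15, 3, 10, 11, 12, 13, 14, 8]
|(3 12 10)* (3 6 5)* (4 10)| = 6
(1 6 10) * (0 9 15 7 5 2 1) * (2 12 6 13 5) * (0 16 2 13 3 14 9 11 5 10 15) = (0 11 5 12 6 15 7 13 10 16 2 1 3 14 9) = [11, 3, 1, 14, 4, 12, 15, 13, 8, 0, 16, 5, 6, 10, 9, 7, 2]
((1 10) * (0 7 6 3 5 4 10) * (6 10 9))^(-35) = [7, 0, 2, 3, 4, 5, 6, 10, 8, 9, 1] = (0 7 10 1)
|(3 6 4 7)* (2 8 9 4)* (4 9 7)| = |(9)(2 8 7 3 6)| = 5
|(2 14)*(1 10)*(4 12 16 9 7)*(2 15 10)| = 5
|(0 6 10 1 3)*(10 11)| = 6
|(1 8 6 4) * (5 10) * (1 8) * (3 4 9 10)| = |(3 4 8 6 9 10 5)| = 7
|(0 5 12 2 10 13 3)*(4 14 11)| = 21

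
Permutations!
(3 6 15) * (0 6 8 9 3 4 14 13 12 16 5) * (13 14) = [6, 1, 2, 8, 13, 0, 15, 7, 9, 3, 10, 11, 16, 12, 14, 4, 5] = (0 6 15 4 13 12 16 5)(3 8 9)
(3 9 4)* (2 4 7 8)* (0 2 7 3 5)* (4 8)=(0 2 8 7 4 5)(3 9)=[2, 1, 8, 9, 5, 0, 6, 4, 7, 3]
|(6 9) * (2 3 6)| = |(2 3 6 9)| = 4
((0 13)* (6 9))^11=[13, 1, 2, 3, 4, 5, 9, 7, 8, 6, 10, 11, 12, 0]=(0 13)(6 9)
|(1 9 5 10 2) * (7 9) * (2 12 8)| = 8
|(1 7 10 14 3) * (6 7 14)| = |(1 14 3)(6 7 10)| = 3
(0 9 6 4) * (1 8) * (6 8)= (0 9 8 1 6 4)= [9, 6, 2, 3, 0, 5, 4, 7, 1, 8]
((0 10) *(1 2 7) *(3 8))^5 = (0 10)(1 7 2)(3 8) = [10, 7, 1, 8, 4, 5, 6, 2, 3, 9, 0]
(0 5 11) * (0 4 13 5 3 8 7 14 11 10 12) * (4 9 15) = (0 3 8 7 14 11 9 15 4 13 5 10 12) = [3, 1, 2, 8, 13, 10, 6, 14, 7, 15, 12, 9, 0, 5, 11, 4]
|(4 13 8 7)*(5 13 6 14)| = |(4 6 14 5 13 8 7)| = 7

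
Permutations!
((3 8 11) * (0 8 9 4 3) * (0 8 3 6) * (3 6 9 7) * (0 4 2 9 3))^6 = (11)(0 6 4 3 7) = [6, 1, 2, 7, 3, 5, 4, 0, 8, 9, 10, 11]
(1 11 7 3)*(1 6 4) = (1 11 7 3 6 4) = [0, 11, 2, 6, 1, 5, 4, 3, 8, 9, 10, 7]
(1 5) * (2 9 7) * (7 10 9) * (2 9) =(1 5)(2 7 9 10) =[0, 5, 7, 3, 4, 1, 6, 9, 8, 10, 2]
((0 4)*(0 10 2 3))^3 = (0 2 4 3 10) = [2, 1, 4, 10, 3, 5, 6, 7, 8, 9, 0]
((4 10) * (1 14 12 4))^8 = (1 4 14 10 12) = [0, 4, 2, 3, 14, 5, 6, 7, 8, 9, 12, 11, 1, 13, 10]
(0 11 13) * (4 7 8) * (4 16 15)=(0 11 13)(4 7 8 16 15)=[11, 1, 2, 3, 7, 5, 6, 8, 16, 9, 10, 13, 12, 0, 14, 4, 15]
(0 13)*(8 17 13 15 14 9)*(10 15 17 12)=(0 17 13)(8 12 10 15 14 9)=[17, 1, 2, 3, 4, 5, 6, 7, 12, 8, 15, 11, 10, 0, 9, 14, 16, 13]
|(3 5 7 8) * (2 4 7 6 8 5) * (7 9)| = |(2 4 9 7 5 6 8 3)| = 8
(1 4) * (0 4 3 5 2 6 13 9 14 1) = [4, 3, 6, 5, 0, 2, 13, 7, 8, 14, 10, 11, 12, 9, 1] = (0 4)(1 3 5 2 6 13 9 14)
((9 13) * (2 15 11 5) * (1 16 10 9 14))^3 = (1 9)(2 5 11 15)(10 14)(13 16) = [0, 9, 5, 3, 4, 11, 6, 7, 8, 1, 14, 15, 12, 16, 10, 2, 13]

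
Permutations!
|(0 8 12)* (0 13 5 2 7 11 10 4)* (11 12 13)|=10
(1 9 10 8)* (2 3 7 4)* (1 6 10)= (1 9)(2 3 7 4)(6 10 8)= [0, 9, 3, 7, 2, 5, 10, 4, 6, 1, 8]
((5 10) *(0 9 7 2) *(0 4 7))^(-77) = [9, 1, 4, 3, 7, 10, 6, 2, 8, 0, 5] = (0 9)(2 4 7)(5 10)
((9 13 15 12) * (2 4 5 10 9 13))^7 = [0, 1, 5, 3, 10, 9, 6, 7, 8, 4, 2, 11, 13, 15, 14, 12] = (2 5 9 4 10)(12 13 15)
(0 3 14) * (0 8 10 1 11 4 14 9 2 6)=(0 3 9 2 6)(1 11 4 14 8 10)=[3, 11, 6, 9, 14, 5, 0, 7, 10, 2, 1, 4, 12, 13, 8]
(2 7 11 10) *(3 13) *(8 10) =[0, 1, 7, 13, 4, 5, 6, 11, 10, 9, 2, 8, 12, 3] =(2 7 11 8 10)(3 13)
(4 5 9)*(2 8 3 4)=(2 8 3 4 5 9)=[0, 1, 8, 4, 5, 9, 6, 7, 3, 2]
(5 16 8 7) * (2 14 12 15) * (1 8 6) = (1 8 7 5 16 6)(2 14 12 15) = [0, 8, 14, 3, 4, 16, 1, 5, 7, 9, 10, 11, 15, 13, 12, 2, 6]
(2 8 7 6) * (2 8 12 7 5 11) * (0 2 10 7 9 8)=(0 2 12 9 8 5 11 10 7 6)=[2, 1, 12, 3, 4, 11, 0, 6, 5, 8, 7, 10, 9]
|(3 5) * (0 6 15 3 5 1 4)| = |(0 6 15 3 1 4)| = 6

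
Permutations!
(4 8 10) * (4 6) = (4 8 10 6) = [0, 1, 2, 3, 8, 5, 4, 7, 10, 9, 6]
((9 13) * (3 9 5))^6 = [0, 1, 2, 13, 4, 9, 6, 7, 8, 5, 10, 11, 12, 3] = (3 13)(5 9)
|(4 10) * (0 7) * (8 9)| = |(0 7)(4 10)(8 9)| = 2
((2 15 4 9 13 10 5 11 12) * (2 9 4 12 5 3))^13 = (2 3 10 13 9 12 15)(5 11) = [0, 1, 3, 10, 4, 11, 6, 7, 8, 12, 13, 5, 15, 9, 14, 2]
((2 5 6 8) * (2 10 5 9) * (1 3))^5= (1 3)(2 9)(5 6 8 10)= [0, 3, 9, 1, 4, 6, 8, 7, 10, 2, 5]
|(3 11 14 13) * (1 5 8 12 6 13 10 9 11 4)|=8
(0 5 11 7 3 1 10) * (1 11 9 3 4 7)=(0 5 9 3 11 1 10)(4 7)=[5, 10, 2, 11, 7, 9, 6, 4, 8, 3, 0, 1]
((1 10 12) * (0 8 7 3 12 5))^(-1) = (0 5 10 1 12 3 7 8) = [5, 12, 2, 7, 4, 10, 6, 8, 0, 9, 1, 11, 3]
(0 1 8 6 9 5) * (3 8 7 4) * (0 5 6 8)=[1, 7, 2, 0, 3, 5, 9, 4, 8, 6]=(0 1 7 4 3)(6 9)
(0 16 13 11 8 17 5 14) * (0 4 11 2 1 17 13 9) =(0 16 9)(1 17 5 14 4 11 8 13 2) =[16, 17, 1, 3, 11, 14, 6, 7, 13, 0, 10, 8, 12, 2, 4, 15, 9, 5]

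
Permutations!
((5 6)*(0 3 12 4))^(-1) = (0 4 12 3)(5 6) = [4, 1, 2, 0, 12, 6, 5, 7, 8, 9, 10, 11, 3]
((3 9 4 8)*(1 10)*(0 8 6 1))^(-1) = (0 10 1 6 4 9 3 8) = [10, 6, 2, 8, 9, 5, 4, 7, 0, 3, 1]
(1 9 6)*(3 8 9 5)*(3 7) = [0, 5, 2, 8, 4, 7, 1, 3, 9, 6] = (1 5 7 3 8 9 6)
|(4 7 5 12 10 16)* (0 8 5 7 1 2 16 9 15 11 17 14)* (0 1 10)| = 20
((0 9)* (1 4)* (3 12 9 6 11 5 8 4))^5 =(0 4)(1 6)(3 11)(5 12)(8 9) =[4, 6, 2, 11, 0, 12, 1, 7, 9, 8, 10, 3, 5]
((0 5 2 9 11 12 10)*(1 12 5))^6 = (0 12)(1 10)(2 11)(5 9) = [12, 10, 11, 3, 4, 9, 6, 7, 8, 5, 1, 2, 0]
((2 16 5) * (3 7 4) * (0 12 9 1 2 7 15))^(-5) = (0 5 12 7 9 4 1 3 2 15 16) = [5, 3, 15, 2, 1, 12, 6, 9, 8, 4, 10, 11, 7, 13, 14, 16, 0]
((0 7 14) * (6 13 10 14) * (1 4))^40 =(0 10 6)(7 14 13) =[10, 1, 2, 3, 4, 5, 0, 14, 8, 9, 6, 11, 12, 7, 13]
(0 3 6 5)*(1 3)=(0 1 3 6 5)=[1, 3, 2, 6, 4, 0, 5]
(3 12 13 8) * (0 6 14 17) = (0 6 14 17)(3 12 13 8) = [6, 1, 2, 12, 4, 5, 14, 7, 3, 9, 10, 11, 13, 8, 17, 15, 16, 0]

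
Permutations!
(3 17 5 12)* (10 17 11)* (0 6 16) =(0 6 16)(3 11 10 17 5 12) =[6, 1, 2, 11, 4, 12, 16, 7, 8, 9, 17, 10, 3, 13, 14, 15, 0, 5]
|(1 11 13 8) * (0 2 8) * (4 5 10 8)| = 9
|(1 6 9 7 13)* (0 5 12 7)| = |(0 5 12 7 13 1 6 9)| = 8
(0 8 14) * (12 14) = [8, 1, 2, 3, 4, 5, 6, 7, 12, 9, 10, 11, 14, 13, 0] = (0 8 12 14)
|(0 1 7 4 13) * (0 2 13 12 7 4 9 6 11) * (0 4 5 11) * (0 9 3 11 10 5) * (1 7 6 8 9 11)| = |(0 7 3 1)(2 13)(4 12 6 11)(5 10)(8 9)| = 4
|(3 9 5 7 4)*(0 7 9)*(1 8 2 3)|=|(0 7 4 1 8 2 3)(5 9)|=14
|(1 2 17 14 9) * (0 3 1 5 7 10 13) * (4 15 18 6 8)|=|(0 3 1 2 17 14 9 5 7 10 13)(4 15 18 6 8)|=55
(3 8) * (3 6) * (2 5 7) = (2 5 7)(3 8 6) = [0, 1, 5, 8, 4, 7, 3, 2, 6]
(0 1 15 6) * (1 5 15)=(0 5 15 6)=[5, 1, 2, 3, 4, 15, 0, 7, 8, 9, 10, 11, 12, 13, 14, 6]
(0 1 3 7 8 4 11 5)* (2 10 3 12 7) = (0 1 12 7 8 4 11 5)(2 10 3) = [1, 12, 10, 2, 11, 0, 6, 8, 4, 9, 3, 5, 7]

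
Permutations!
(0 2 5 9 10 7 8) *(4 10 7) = [2, 1, 5, 3, 10, 9, 6, 8, 0, 7, 4] = (0 2 5 9 7 8)(4 10)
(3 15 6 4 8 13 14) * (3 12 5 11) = (3 15 6 4 8 13 14 12 5 11) = [0, 1, 2, 15, 8, 11, 4, 7, 13, 9, 10, 3, 5, 14, 12, 6]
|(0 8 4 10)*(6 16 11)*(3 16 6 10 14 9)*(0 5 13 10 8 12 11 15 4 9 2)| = 33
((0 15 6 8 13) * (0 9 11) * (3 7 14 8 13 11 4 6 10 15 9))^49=(0 11 8 14 7 3 13 6 4 9)(10 15)=[11, 1, 2, 13, 9, 5, 4, 3, 14, 0, 15, 8, 12, 6, 7, 10]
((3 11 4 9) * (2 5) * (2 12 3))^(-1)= (2 9 4 11 3 12 5)= [0, 1, 9, 12, 11, 2, 6, 7, 8, 4, 10, 3, 5]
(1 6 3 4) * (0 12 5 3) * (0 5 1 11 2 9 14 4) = (0 12 1 6 5 3)(2 9 14 4 11) = [12, 6, 9, 0, 11, 3, 5, 7, 8, 14, 10, 2, 1, 13, 4]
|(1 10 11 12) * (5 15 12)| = 6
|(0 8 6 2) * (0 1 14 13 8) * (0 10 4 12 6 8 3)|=10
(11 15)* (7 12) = (7 12)(11 15) = [0, 1, 2, 3, 4, 5, 6, 12, 8, 9, 10, 15, 7, 13, 14, 11]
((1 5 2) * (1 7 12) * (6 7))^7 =(1 5 2 6 7 12) =[0, 5, 6, 3, 4, 2, 7, 12, 8, 9, 10, 11, 1]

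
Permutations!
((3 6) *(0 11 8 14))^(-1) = [14, 1, 2, 6, 4, 5, 3, 7, 11, 9, 10, 0, 12, 13, 8] = (0 14 8 11)(3 6)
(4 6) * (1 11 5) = [0, 11, 2, 3, 6, 1, 4, 7, 8, 9, 10, 5] = (1 11 5)(4 6)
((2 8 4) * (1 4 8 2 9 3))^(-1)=[0, 3, 2, 9, 1, 5, 6, 7, 8, 4]=(1 3 9 4)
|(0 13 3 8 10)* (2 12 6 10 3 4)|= 14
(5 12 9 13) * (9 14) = (5 12 14 9 13) = [0, 1, 2, 3, 4, 12, 6, 7, 8, 13, 10, 11, 14, 5, 9]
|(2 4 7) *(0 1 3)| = |(0 1 3)(2 4 7)| = 3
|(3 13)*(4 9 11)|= |(3 13)(4 9 11)|= 6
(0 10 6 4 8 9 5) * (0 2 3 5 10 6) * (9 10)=(0 6 4 8 10)(2 3 5)=[6, 1, 3, 5, 8, 2, 4, 7, 10, 9, 0]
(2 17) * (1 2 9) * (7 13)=(1 2 17 9)(7 13)=[0, 2, 17, 3, 4, 5, 6, 13, 8, 1, 10, 11, 12, 7, 14, 15, 16, 9]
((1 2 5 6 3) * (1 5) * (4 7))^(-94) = (7)(3 6 5) = [0, 1, 2, 6, 4, 3, 5, 7]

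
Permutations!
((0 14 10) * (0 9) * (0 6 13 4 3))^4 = (0 6)(3 9)(4 10)(13 14) = [6, 1, 2, 9, 10, 5, 0, 7, 8, 3, 4, 11, 12, 14, 13]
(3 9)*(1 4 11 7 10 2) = (1 4 11 7 10 2)(3 9) = [0, 4, 1, 9, 11, 5, 6, 10, 8, 3, 2, 7]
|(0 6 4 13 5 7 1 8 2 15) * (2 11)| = |(0 6 4 13 5 7 1 8 11 2 15)| = 11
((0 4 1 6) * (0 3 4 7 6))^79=(0 7 6 3 4 1)=[7, 0, 2, 4, 1, 5, 3, 6]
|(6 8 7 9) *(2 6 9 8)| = 2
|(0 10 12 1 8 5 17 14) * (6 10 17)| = |(0 17 14)(1 8 5 6 10 12)| = 6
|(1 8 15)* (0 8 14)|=5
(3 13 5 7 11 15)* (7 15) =[0, 1, 2, 13, 4, 15, 6, 11, 8, 9, 10, 7, 12, 5, 14, 3] =(3 13 5 15)(7 11)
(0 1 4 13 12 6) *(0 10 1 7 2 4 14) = (0 7 2 4 13 12 6 10 1 14) = [7, 14, 4, 3, 13, 5, 10, 2, 8, 9, 1, 11, 6, 12, 0]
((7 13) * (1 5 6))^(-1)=(1 6 5)(7 13)=[0, 6, 2, 3, 4, 1, 5, 13, 8, 9, 10, 11, 12, 7]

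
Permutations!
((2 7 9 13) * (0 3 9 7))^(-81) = (0 2 13 9 3) = [2, 1, 13, 0, 4, 5, 6, 7, 8, 3, 10, 11, 12, 9]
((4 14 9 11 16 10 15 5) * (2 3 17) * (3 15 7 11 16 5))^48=(17)=[0, 1, 2, 3, 4, 5, 6, 7, 8, 9, 10, 11, 12, 13, 14, 15, 16, 17]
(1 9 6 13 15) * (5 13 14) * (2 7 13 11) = [0, 9, 7, 3, 4, 11, 14, 13, 8, 6, 10, 2, 12, 15, 5, 1] = (1 9 6 14 5 11 2 7 13 15)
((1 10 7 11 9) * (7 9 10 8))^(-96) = (11) = [0, 1, 2, 3, 4, 5, 6, 7, 8, 9, 10, 11]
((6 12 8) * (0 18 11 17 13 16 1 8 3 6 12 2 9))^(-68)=(0 6 8 13 18 2 12 16 11 9 3 1 17)=[6, 17, 12, 1, 4, 5, 8, 7, 13, 3, 10, 9, 16, 18, 14, 15, 11, 0, 2]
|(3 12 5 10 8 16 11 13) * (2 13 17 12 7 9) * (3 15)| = 42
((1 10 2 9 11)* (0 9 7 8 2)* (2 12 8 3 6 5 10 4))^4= (12)(0 4 6 9 2 5 11 7 10 1 3)= [4, 3, 5, 0, 6, 11, 9, 10, 8, 2, 1, 7, 12]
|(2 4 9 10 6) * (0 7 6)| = |(0 7 6 2 4 9 10)| = 7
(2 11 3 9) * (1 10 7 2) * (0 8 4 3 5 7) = (0 8 4 3 9 1 10)(2 11 5 7) = [8, 10, 11, 9, 3, 7, 6, 2, 4, 1, 0, 5]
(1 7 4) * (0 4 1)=(0 4)(1 7)=[4, 7, 2, 3, 0, 5, 6, 1]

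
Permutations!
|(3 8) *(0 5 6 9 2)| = |(0 5 6 9 2)(3 8)| = 10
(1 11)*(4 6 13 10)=(1 11)(4 6 13 10)=[0, 11, 2, 3, 6, 5, 13, 7, 8, 9, 4, 1, 12, 10]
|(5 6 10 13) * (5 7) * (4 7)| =|(4 7 5 6 10 13)| =6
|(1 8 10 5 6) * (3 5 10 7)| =6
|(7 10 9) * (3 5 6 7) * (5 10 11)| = 12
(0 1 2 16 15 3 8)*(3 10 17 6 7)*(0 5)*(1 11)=[11, 2, 16, 8, 4, 0, 7, 3, 5, 9, 17, 1, 12, 13, 14, 10, 15, 6]=(0 11 1 2 16 15 10 17 6 7 3 8 5)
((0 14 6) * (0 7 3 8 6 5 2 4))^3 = (0 2 14 4 5)(3 7 6 8) = [2, 1, 14, 7, 5, 0, 8, 6, 3, 9, 10, 11, 12, 13, 4]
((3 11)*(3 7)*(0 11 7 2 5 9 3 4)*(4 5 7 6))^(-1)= (0 4 6 3 9 5 7 2 11)= [4, 1, 11, 9, 6, 7, 3, 2, 8, 5, 10, 0]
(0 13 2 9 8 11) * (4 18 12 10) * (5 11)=(0 13 2 9 8 5 11)(4 18 12 10)=[13, 1, 9, 3, 18, 11, 6, 7, 5, 8, 4, 0, 10, 2, 14, 15, 16, 17, 12]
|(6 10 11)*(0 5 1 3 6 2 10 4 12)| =21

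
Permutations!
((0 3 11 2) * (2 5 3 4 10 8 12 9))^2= (0 10 12 2 4 8 9)(3 5 11)= [10, 1, 4, 5, 8, 11, 6, 7, 9, 0, 12, 3, 2]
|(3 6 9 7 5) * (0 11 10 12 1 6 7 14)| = |(0 11 10 12 1 6 9 14)(3 7 5)| = 24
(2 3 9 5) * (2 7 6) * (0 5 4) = (0 5 7 6 2 3 9 4) = [5, 1, 3, 9, 0, 7, 2, 6, 8, 4]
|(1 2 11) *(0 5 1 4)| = |(0 5 1 2 11 4)| = 6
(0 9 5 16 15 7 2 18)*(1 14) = (0 9 5 16 15 7 2 18)(1 14) = [9, 14, 18, 3, 4, 16, 6, 2, 8, 5, 10, 11, 12, 13, 1, 7, 15, 17, 0]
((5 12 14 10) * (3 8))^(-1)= (3 8)(5 10 14 12)= [0, 1, 2, 8, 4, 10, 6, 7, 3, 9, 14, 11, 5, 13, 12]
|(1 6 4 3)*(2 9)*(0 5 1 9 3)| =15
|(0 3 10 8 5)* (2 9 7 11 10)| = 9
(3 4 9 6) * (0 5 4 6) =(0 5 4 9)(3 6) =[5, 1, 2, 6, 9, 4, 3, 7, 8, 0]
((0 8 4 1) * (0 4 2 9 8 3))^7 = (0 3)(1 4)(2 9 8) = [3, 4, 9, 0, 1, 5, 6, 7, 2, 8]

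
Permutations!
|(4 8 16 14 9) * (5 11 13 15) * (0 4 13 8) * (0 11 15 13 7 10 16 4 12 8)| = 10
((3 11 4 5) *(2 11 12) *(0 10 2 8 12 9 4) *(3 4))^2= (12)(0 2)(10 11)= [2, 1, 0, 3, 4, 5, 6, 7, 8, 9, 11, 10, 12]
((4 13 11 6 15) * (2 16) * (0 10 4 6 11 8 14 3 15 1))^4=(16)(0 8 6 4 3)(1 13 15 10 14)=[8, 13, 2, 0, 3, 5, 4, 7, 6, 9, 14, 11, 12, 15, 1, 10, 16]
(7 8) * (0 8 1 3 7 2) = [8, 3, 0, 7, 4, 5, 6, 1, 2] = (0 8 2)(1 3 7)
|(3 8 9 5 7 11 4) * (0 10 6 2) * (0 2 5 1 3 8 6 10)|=|(1 3 6 5 7 11 4 8 9)|=9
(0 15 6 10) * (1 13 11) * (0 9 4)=(0 15 6 10 9 4)(1 13 11)=[15, 13, 2, 3, 0, 5, 10, 7, 8, 4, 9, 1, 12, 11, 14, 6]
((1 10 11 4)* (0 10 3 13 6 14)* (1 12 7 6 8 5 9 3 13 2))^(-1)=(0 14 6 7 12 4 11 10)(1 2 3 9 5 8 13)=[14, 2, 3, 9, 11, 8, 7, 12, 13, 5, 0, 10, 4, 1, 6]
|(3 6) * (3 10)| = |(3 6 10)| = 3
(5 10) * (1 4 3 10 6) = (1 4 3 10 5 6) = [0, 4, 2, 10, 3, 6, 1, 7, 8, 9, 5]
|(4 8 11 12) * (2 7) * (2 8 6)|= |(2 7 8 11 12 4 6)|= 7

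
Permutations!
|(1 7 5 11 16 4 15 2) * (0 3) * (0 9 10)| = 8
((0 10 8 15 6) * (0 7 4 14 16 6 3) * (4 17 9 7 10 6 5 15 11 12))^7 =[14, 1, 2, 4, 6, 11, 16, 17, 15, 7, 5, 3, 0, 13, 10, 12, 8, 9] =(0 14 10 5 11 3 4 6 16 8 15 12)(7 17 9)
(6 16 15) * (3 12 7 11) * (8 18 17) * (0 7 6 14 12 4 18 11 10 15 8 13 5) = [7, 1, 2, 4, 18, 0, 16, 10, 11, 9, 15, 3, 6, 5, 12, 14, 8, 13, 17] = (0 7 10 15 14 12 6 16 8 11 3 4 18 17 13 5)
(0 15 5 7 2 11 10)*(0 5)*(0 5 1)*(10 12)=[15, 0, 11, 3, 4, 7, 6, 2, 8, 9, 1, 12, 10, 13, 14, 5]=(0 15 5 7 2 11 12 10 1)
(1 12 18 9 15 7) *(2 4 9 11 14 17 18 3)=(1 12 3 2 4 9 15 7)(11 14 17 18)=[0, 12, 4, 2, 9, 5, 6, 1, 8, 15, 10, 14, 3, 13, 17, 7, 16, 18, 11]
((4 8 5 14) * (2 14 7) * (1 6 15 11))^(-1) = [0, 11, 7, 3, 14, 8, 1, 5, 4, 9, 10, 15, 12, 13, 2, 6] = (1 11 15 6)(2 7 5 8 4 14)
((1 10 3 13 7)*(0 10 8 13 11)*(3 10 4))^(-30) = (0 3)(1 13)(4 11)(7 8) = [3, 13, 2, 0, 11, 5, 6, 8, 7, 9, 10, 4, 12, 1]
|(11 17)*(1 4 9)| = 6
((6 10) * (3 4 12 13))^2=(3 12)(4 13)=[0, 1, 2, 12, 13, 5, 6, 7, 8, 9, 10, 11, 3, 4]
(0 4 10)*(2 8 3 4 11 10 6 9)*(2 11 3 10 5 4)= (0 3 2 8 10)(4 6 9 11 5)= [3, 1, 8, 2, 6, 4, 9, 7, 10, 11, 0, 5]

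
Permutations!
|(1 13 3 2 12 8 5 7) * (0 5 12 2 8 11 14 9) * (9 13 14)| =11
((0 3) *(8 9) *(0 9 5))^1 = (0 3 9 8 5) = [3, 1, 2, 9, 4, 0, 6, 7, 5, 8]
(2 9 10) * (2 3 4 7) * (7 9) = (2 7)(3 4 9 10) = [0, 1, 7, 4, 9, 5, 6, 2, 8, 10, 3]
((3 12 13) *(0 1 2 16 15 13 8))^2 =[2, 16, 15, 8, 4, 5, 6, 7, 1, 9, 10, 11, 0, 12, 14, 3, 13] =(0 2 15 3 8 1 16 13 12)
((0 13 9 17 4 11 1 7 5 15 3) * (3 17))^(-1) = (0 3 9 13)(1 11 4 17 15 5 7) = [3, 11, 2, 9, 17, 7, 6, 1, 8, 13, 10, 4, 12, 0, 14, 5, 16, 15]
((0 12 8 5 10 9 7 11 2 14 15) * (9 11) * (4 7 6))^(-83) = (0 14 11 5 12 15 2 10 8)(4 7 9 6) = [14, 1, 10, 3, 7, 12, 4, 9, 0, 6, 8, 5, 15, 13, 11, 2]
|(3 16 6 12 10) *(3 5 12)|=|(3 16 6)(5 12 10)|=3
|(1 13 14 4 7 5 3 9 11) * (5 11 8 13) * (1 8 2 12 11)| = |(1 5 3 9 2 12 11 8 13 14 4 7)| = 12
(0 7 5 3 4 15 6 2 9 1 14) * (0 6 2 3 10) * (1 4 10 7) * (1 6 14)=[6, 1, 9, 10, 15, 7, 3, 5, 8, 4, 0, 11, 12, 13, 14, 2]=(0 6 3 10)(2 9 4 15)(5 7)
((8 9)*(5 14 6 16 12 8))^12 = [0, 1, 2, 3, 4, 8, 5, 7, 16, 12, 10, 11, 6, 13, 9, 15, 14] = (5 8 16 14 9 12 6)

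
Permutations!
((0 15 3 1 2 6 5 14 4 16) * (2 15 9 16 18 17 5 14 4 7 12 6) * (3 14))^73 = (0 9 16)(1 7 3 14 6 15 12)(4 18 17 5) = [9, 7, 2, 14, 18, 4, 15, 3, 8, 16, 10, 11, 1, 13, 6, 12, 0, 5, 17]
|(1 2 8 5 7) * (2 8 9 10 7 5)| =|(1 8 2 9 10 7)| =6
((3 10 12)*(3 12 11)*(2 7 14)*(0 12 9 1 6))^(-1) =[6, 9, 14, 11, 4, 5, 1, 2, 8, 12, 3, 10, 0, 13, 7] =(0 6 1 9 12)(2 14 7)(3 11 10)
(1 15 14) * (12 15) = (1 12 15 14) = [0, 12, 2, 3, 4, 5, 6, 7, 8, 9, 10, 11, 15, 13, 1, 14]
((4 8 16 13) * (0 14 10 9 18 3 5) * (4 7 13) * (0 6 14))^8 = (3 5 6 14 10 9 18)(4 16 8) = [0, 1, 2, 5, 16, 6, 14, 7, 4, 18, 9, 11, 12, 13, 10, 15, 8, 17, 3]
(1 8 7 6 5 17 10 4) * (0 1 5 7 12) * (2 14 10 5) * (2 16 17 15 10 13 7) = (0 1 8 12)(2 14 13 7 6)(4 16 17 5 15 10) = [1, 8, 14, 3, 16, 15, 2, 6, 12, 9, 4, 11, 0, 7, 13, 10, 17, 5]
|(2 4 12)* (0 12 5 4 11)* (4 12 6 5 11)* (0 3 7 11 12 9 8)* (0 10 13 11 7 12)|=|(0 6 5 9 8 10 13 11 3 12 2 4)|=12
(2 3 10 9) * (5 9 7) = (2 3 10 7 5 9) = [0, 1, 3, 10, 4, 9, 6, 5, 8, 2, 7]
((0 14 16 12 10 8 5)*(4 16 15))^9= (16)= [0, 1, 2, 3, 4, 5, 6, 7, 8, 9, 10, 11, 12, 13, 14, 15, 16]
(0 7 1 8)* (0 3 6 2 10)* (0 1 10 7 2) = (0 2 7 10 1 8 3 6) = [2, 8, 7, 6, 4, 5, 0, 10, 3, 9, 1]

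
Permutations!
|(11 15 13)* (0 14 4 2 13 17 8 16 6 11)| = |(0 14 4 2 13)(6 11 15 17 8 16)| = 30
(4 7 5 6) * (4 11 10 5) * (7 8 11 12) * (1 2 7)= (1 2 7 4 8 11 10 5 6 12)= [0, 2, 7, 3, 8, 6, 12, 4, 11, 9, 5, 10, 1]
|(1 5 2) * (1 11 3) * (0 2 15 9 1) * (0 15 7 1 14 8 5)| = 11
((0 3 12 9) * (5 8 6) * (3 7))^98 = (0 12 7 9 3)(5 6 8) = [12, 1, 2, 0, 4, 6, 8, 9, 5, 3, 10, 11, 7]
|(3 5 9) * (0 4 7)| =3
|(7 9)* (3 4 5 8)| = 4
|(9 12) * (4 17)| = 2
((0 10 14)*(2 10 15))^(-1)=[14, 1, 15, 3, 4, 5, 6, 7, 8, 9, 2, 11, 12, 13, 10, 0]=(0 14 10 2 15)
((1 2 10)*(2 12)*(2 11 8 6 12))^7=(1 2 10)(6 8 11 12)=[0, 2, 10, 3, 4, 5, 8, 7, 11, 9, 1, 12, 6]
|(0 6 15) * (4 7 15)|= |(0 6 4 7 15)|= 5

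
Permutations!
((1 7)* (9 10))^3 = (1 7)(9 10) = [0, 7, 2, 3, 4, 5, 6, 1, 8, 10, 9]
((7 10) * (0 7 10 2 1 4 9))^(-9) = (10)(0 1)(2 9)(4 7) = [1, 0, 9, 3, 7, 5, 6, 4, 8, 2, 10]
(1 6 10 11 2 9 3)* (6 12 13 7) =(1 12 13 7 6 10 11 2 9 3) =[0, 12, 9, 1, 4, 5, 10, 6, 8, 3, 11, 2, 13, 7]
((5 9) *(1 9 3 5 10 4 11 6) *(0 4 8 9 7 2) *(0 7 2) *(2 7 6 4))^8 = (11)(0 1 2 7 6)(8 10 9) = [1, 2, 7, 3, 4, 5, 0, 6, 10, 8, 9, 11]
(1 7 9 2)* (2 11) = [0, 7, 1, 3, 4, 5, 6, 9, 8, 11, 10, 2] = (1 7 9 11 2)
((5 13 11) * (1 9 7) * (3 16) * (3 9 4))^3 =[0, 16, 2, 7, 9, 5, 6, 3, 8, 4, 10, 11, 12, 13, 14, 15, 1] =(1 16)(3 7)(4 9)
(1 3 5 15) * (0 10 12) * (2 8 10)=(0 2 8 10 12)(1 3 5 15)=[2, 3, 8, 5, 4, 15, 6, 7, 10, 9, 12, 11, 0, 13, 14, 1]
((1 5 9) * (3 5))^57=(1 3 5 9)=[0, 3, 2, 5, 4, 9, 6, 7, 8, 1]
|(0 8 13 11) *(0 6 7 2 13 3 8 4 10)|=30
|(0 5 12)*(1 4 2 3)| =12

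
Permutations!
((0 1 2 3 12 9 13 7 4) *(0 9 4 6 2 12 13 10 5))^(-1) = [5, 0, 6, 2, 12, 10, 7, 13, 8, 4, 9, 11, 1, 3] = (0 5 10 9 4 12 1)(2 6 7 13 3)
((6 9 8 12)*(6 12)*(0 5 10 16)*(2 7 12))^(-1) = (0 16 10 5)(2 12 7)(6 8 9) = [16, 1, 12, 3, 4, 0, 8, 2, 9, 6, 5, 11, 7, 13, 14, 15, 10]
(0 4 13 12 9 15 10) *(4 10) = (0 10)(4 13 12 9 15) = [10, 1, 2, 3, 13, 5, 6, 7, 8, 15, 0, 11, 9, 12, 14, 4]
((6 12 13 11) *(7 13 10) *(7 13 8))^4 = [0, 1, 2, 3, 4, 5, 11, 7, 8, 9, 12, 13, 6, 10] = (6 11 13 10 12)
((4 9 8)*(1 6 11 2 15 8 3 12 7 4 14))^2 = [0, 11, 8, 7, 3, 5, 2, 9, 1, 12, 10, 15, 4, 13, 6, 14] = (1 11 15 14 6 2 8)(3 7 9 12 4)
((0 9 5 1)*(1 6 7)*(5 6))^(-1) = (0 1 7 6 9) = [1, 7, 2, 3, 4, 5, 9, 6, 8, 0]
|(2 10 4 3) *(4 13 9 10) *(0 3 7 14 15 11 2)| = 6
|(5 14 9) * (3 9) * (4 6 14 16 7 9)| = 4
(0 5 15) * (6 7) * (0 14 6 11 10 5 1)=[1, 0, 2, 3, 4, 15, 7, 11, 8, 9, 5, 10, 12, 13, 6, 14]=(0 1)(5 15 14 6 7 11 10)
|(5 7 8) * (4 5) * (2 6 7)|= |(2 6 7 8 4 5)|= 6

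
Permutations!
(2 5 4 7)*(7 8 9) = (2 5 4 8 9 7) = [0, 1, 5, 3, 8, 4, 6, 2, 9, 7]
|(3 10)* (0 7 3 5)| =5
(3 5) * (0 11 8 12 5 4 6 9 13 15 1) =[11, 0, 2, 4, 6, 3, 9, 7, 12, 13, 10, 8, 5, 15, 14, 1] =(0 11 8 12 5 3 4 6 9 13 15 1)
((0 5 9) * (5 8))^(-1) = (0 9 5 8) = [9, 1, 2, 3, 4, 8, 6, 7, 0, 5]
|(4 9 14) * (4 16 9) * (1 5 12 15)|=|(1 5 12 15)(9 14 16)|=12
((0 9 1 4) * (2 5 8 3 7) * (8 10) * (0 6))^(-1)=(0 6 4 1 9)(2 7 3 8 10 5)=[6, 9, 7, 8, 1, 2, 4, 3, 10, 0, 5]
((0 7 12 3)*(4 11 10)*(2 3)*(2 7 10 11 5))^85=[10, 1, 3, 0, 5, 2, 6, 12, 8, 9, 4, 11, 7]=(0 10 4 5 2 3)(7 12)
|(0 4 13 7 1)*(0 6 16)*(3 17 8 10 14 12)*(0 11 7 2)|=60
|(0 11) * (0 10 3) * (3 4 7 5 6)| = |(0 11 10 4 7 5 6 3)| = 8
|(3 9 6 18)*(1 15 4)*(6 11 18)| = |(1 15 4)(3 9 11 18)| = 12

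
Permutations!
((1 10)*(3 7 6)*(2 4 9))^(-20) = (10)(2 4 9)(3 7 6) = [0, 1, 4, 7, 9, 5, 3, 6, 8, 2, 10]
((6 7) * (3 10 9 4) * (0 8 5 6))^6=(0 8 5 6 7)(3 9)(4 10)=[8, 1, 2, 9, 10, 6, 7, 0, 5, 3, 4]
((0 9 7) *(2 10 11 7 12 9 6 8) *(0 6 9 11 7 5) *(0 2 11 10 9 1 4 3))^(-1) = [3, 0, 5, 4, 1, 11, 7, 10, 6, 2, 12, 8, 9] = (0 3 4 1)(2 5 11 8 6 7 10 12 9)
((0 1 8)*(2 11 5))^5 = [8, 0, 5, 3, 4, 11, 6, 7, 1, 9, 10, 2] = (0 8 1)(2 5 11)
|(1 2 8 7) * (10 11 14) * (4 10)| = |(1 2 8 7)(4 10 11 14)| = 4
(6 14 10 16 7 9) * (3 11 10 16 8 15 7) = [0, 1, 2, 11, 4, 5, 14, 9, 15, 6, 8, 10, 12, 13, 16, 7, 3] = (3 11 10 8 15 7 9 6 14 16)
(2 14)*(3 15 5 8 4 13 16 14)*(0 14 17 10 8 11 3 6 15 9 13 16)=(0 14 2 6 15 5 11 3 9 13)(4 16 17 10 8)=[14, 1, 6, 9, 16, 11, 15, 7, 4, 13, 8, 3, 12, 0, 2, 5, 17, 10]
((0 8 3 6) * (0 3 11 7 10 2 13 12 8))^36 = (2 13 12 8 11 7 10) = [0, 1, 13, 3, 4, 5, 6, 10, 11, 9, 2, 7, 8, 12]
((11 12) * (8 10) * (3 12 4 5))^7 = (3 11 5 12 4)(8 10) = [0, 1, 2, 11, 3, 12, 6, 7, 10, 9, 8, 5, 4]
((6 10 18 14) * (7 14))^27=(6 18 14 10 7)=[0, 1, 2, 3, 4, 5, 18, 6, 8, 9, 7, 11, 12, 13, 10, 15, 16, 17, 14]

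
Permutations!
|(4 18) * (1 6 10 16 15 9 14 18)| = |(1 6 10 16 15 9 14 18 4)| = 9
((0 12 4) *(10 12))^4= (12)= [0, 1, 2, 3, 4, 5, 6, 7, 8, 9, 10, 11, 12]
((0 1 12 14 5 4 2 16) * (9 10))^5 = [4, 2, 14, 3, 12, 1, 6, 7, 8, 10, 9, 11, 16, 13, 0, 15, 5] = (0 4 12 16 5 1 2 14)(9 10)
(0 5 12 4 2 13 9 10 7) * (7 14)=(0 5 12 4 2 13 9 10 14 7)=[5, 1, 13, 3, 2, 12, 6, 0, 8, 10, 14, 11, 4, 9, 7]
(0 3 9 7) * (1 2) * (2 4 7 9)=[3, 4, 1, 2, 7, 5, 6, 0, 8, 9]=(9)(0 3 2 1 4 7)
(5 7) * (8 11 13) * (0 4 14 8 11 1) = [4, 0, 2, 3, 14, 7, 6, 5, 1, 9, 10, 13, 12, 11, 8] = (0 4 14 8 1)(5 7)(11 13)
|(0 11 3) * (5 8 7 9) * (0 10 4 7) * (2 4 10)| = |(0 11 3 2 4 7 9 5 8)| = 9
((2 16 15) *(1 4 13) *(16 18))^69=[0, 1, 18, 3, 4, 5, 6, 7, 8, 9, 10, 11, 12, 13, 14, 2, 15, 17, 16]=(2 18 16 15)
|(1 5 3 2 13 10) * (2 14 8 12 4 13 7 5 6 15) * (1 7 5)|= |(1 6 15 2 5 3 14 8 12 4 13 10 7)|= 13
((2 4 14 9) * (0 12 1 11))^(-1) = (0 11 1 12)(2 9 14 4) = [11, 12, 9, 3, 2, 5, 6, 7, 8, 14, 10, 1, 0, 13, 4]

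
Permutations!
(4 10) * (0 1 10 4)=(0 1 10)=[1, 10, 2, 3, 4, 5, 6, 7, 8, 9, 0]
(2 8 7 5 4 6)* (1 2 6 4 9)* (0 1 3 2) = (0 1)(2 8 7 5 9 3) = [1, 0, 8, 2, 4, 9, 6, 5, 7, 3]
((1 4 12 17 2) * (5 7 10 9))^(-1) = (1 2 17 12 4)(5 9 10 7) = [0, 2, 17, 3, 1, 9, 6, 5, 8, 10, 7, 11, 4, 13, 14, 15, 16, 12]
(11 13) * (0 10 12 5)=(0 10 12 5)(11 13)=[10, 1, 2, 3, 4, 0, 6, 7, 8, 9, 12, 13, 5, 11]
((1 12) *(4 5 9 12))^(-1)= [0, 12, 2, 3, 1, 4, 6, 7, 8, 5, 10, 11, 9]= (1 12 9 5 4)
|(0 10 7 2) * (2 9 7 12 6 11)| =|(0 10 12 6 11 2)(7 9)| =6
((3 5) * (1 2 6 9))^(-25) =[0, 9, 1, 5, 4, 3, 2, 7, 8, 6] =(1 9 6 2)(3 5)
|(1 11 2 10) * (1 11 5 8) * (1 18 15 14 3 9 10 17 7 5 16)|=12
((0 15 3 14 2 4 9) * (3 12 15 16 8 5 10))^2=(0 8 10 14 4)(2 9 16 5 3)=[8, 1, 9, 2, 0, 3, 6, 7, 10, 16, 14, 11, 12, 13, 4, 15, 5]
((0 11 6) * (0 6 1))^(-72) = (11) = [0, 1, 2, 3, 4, 5, 6, 7, 8, 9, 10, 11]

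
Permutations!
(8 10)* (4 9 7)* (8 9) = (4 8 10 9 7) = [0, 1, 2, 3, 8, 5, 6, 4, 10, 7, 9]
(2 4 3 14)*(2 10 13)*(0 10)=(0 10 13 2 4 3 14)=[10, 1, 4, 14, 3, 5, 6, 7, 8, 9, 13, 11, 12, 2, 0]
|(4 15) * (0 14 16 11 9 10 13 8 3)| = |(0 14 16 11 9 10 13 8 3)(4 15)| = 18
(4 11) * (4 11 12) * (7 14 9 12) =(4 7 14 9 12) =[0, 1, 2, 3, 7, 5, 6, 14, 8, 12, 10, 11, 4, 13, 9]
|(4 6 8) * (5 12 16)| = |(4 6 8)(5 12 16)| = 3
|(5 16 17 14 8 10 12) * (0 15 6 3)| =|(0 15 6 3)(5 16 17 14 8 10 12)| =28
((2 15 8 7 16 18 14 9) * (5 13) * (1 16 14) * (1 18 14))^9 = [0, 16, 15, 3, 4, 13, 6, 1, 7, 2, 10, 11, 12, 5, 9, 8, 14, 17, 18] = (18)(1 16 14 9 2 15 8 7)(5 13)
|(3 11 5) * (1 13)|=|(1 13)(3 11 5)|=6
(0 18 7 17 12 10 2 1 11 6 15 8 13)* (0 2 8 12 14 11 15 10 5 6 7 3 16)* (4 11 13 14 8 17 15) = (0 18 3 16)(1 4 11 7 15 12 5 6 10 17 8 14 13 2) = [18, 4, 1, 16, 11, 6, 10, 15, 14, 9, 17, 7, 5, 2, 13, 12, 0, 8, 3]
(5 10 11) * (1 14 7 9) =(1 14 7 9)(5 10 11) =[0, 14, 2, 3, 4, 10, 6, 9, 8, 1, 11, 5, 12, 13, 7]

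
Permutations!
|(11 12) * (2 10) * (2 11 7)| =|(2 10 11 12 7)| =5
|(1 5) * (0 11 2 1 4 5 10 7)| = 6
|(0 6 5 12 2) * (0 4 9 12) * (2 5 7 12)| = |(0 6 7 12 5)(2 4 9)| = 15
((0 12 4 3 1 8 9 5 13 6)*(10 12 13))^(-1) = (0 6 13)(1 3 4 12 10 5 9 8) = [6, 3, 2, 4, 12, 9, 13, 7, 1, 8, 5, 11, 10, 0]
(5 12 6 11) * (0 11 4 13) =(0 11 5 12 6 4 13) =[11, 1, 2, 3, 13, 12, 4, 7, 8, 9, 10, 5, 6, 0]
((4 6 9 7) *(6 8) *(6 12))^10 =[0, 1, 2, 3, 9, 5, 8, 6, 7, 12, 10, 11, 4] =(4 9 12)(6 8 7)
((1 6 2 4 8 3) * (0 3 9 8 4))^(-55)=(8 9)=[0, 1, 2, 3, 4, 5, 6, 7, 9, 8]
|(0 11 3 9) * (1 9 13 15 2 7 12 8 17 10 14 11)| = |(0 1 9)(2 7 12 8 17 10 14 11 3 13 15)| = 33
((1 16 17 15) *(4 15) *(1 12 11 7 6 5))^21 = (1 16 17 4 15 12 11 7 6 5) = [0, 16, 2, 3, 15, 1, 5, 6, 8, 9, 10, 7, 11, 13, 14, 12, 17, 4]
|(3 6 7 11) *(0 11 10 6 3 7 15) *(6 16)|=7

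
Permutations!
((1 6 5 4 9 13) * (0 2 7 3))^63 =(0 3 7 2)(1 4)(5 13)(6 9) =[3, 4, 0, 7, 1, 13, 9, 2, 8, 6, 10, 11, 12, 5]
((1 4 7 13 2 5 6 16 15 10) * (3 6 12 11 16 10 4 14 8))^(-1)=[0, 10, 13, 8, 15, 2, 3, 4, 14, 9, 6, 12, 5, 7, 1, 16, 11]=(1 10 6 3 8 14)(2 13 7 4 15 16 11 12 5)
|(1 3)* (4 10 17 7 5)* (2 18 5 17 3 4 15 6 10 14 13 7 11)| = |(1 4 14 13 7 17 11 2 18 5 15 6 10 3)| = 14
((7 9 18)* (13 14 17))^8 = (7 18 9)(13 17 14) = [0, 1, 2, 3, 4, 5, 6, 18, 8, 7, 10, 11, 12, 17, 13, 15, 16, 14, 9]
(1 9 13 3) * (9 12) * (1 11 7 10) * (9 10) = [0, 12, 2, 11, 4, 5, 6, 9, 8, 13, 1, 7, 10, 3] = (1 12 10)(3 11 7 9 13)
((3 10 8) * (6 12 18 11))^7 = [0, 1, 2, 10, 4, 5, 11, 7, 3, 9, 8, 18, 6, 13, 14, 15, 16, 17, 12] = (3 10 8)(6 11 18 12)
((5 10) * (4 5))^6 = (10) = [0, 1, 2, 3, 4, 5, 6, 7, 8, 9, 10]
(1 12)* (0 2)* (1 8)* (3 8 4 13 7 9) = (0 2)(1 12 4 13 7 9 3 8) = [2, 12, 0, 8, 13, 5, 6, 9, 1, 3, 10, 11, 4, 7]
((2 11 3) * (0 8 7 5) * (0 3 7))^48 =(2 5 11 3 7) =[0, 1, 5, 7, 4, 11, 6, 2, 8, 9, 10, 3]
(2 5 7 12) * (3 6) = (2 5 7 12)(3 6) = [0, 1, 5, 6, 4, 7, 3, 12, 8, 9, 10, 11, 2]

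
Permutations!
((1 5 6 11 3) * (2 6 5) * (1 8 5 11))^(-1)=(1 6 2)(3 11 5 8)=[0, 6, 1, 11, 4, 8, 2, 7, 3, 9, 10, 5]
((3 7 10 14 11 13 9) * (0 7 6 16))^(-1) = (0 16 6 3 9 13 11 14 10 7) = [16, 1, 2, 9, 4, 5, 3, 0, 8, 13, 7, 14, 12, 11, 10, 15, 6]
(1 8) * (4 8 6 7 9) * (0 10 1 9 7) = (0 10 1 6)(4 8 9) = [10, 6, 2, 3, 8, 5, 0, 7, 9, 4, 1]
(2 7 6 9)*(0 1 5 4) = (0 1 5 4)(2 7 6 9) = [1, 5, 7, 3, 0, 4, 9, 6, 8, 2]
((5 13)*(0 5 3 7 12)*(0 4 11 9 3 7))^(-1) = (0 3 9 11 4 12 7 13 5) = [3, 1, 2, 9, 12, 0, 6, 13, 8, 11, 10, 4, 7, 5]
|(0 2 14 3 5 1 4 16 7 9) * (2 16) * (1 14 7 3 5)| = |(0 16 3 1 4 2 7 9)(5 14)| = 8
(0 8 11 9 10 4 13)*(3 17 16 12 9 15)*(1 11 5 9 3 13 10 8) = (0 1 11 15 13)(3 17 16 12)(4 10)(5 9 8) = [1, 11, 2, 17, 10, 9, 6, 7, 5, 8, 4, 15, 3, 0, 14, 13, 12, 16]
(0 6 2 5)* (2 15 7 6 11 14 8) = [11, 1, 5, 3, 4, 0, 15, 6, 2, 9, 10, 14, 12, 13, 8, 7] = (0 11 14 8 2 5)(6 15 7)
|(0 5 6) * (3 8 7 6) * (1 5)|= |(0 1 5 3 8 7 6)|= 7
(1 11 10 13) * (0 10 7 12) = (0 10 13 1 11 7 12) = [10, 11, 2, 3, 4, 5, 6, 12, 8, 9, 13, 7, 0, 1]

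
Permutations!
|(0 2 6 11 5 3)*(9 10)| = |(0 2 6 11 5 3)(9 10)| = 6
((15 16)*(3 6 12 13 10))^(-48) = (16)(3 12 10 6 13) = [0, 1, 2, 12, 4, 5, 13, 7, 8, 9, 6, 11, 10, 3, 14, 15, 16]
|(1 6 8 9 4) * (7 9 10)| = |(1 6 8 10 7 9 4)| = 7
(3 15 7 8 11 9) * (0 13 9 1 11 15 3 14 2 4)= [13, 11, 4, 3, 0, 5, 6, 8, 15, 14, 10, 1, 12, 9, 2, 7]= (0 13 9 14 2 4)(1 11)(7 8 15)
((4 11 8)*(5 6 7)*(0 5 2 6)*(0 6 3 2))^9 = (11)(0 5 6 7)(2 3) = [5, 1, 3, 2, 4, 6, 7, 0, 8, 9, 10, 11]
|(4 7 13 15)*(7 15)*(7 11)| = 6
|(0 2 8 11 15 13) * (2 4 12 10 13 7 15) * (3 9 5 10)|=24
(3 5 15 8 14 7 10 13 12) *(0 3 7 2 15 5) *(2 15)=(0 3)(7 10 13 12)(8 14 15)=[3, 1, 2, 0, 4, 5, 6, 10, 14, 9, 13, 11, 7, 12, 15, 8]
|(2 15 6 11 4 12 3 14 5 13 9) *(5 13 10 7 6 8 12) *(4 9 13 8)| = |(2 15 4 5 10 7 6 11 9)(3 14 8 12)| = 36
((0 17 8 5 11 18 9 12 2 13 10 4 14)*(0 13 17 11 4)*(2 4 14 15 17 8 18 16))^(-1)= (0 10 13 14 5 8 2 16 11)(4 12 9 18 17 15)= [10, 1, 16, 3, 12, 8, 6, 7, 2, 18, 13, 0, 9, 14, 5, 4, 11, 15, 17]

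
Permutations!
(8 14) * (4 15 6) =(4 15 6)(8 14) =[0, 1, 2, 3, 15, 5, 4, 7, 14, 9, 10, 11, 12, 13, 8, 6]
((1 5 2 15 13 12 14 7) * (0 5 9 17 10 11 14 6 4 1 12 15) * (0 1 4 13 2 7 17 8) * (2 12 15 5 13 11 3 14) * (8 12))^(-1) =[8, 2, 11, 10, 4, 13, 12, 5, 15, 1, 17, 6, 9, 0, 3, 7, 16, 14] =(0 8 15 7 5 13)(1 2 11 6 12 9)(3 10 17 14)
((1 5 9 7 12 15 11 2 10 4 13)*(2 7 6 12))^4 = (1 12 2)(4 9 11)(5 15 10)(6 7 13) = [0, 12, 1, 3, 9, 15, 7, 13, 8, 11, 5, 4, 2, 6, 14, 10]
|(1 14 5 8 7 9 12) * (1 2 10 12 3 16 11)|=9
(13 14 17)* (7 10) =(7 10)(13 14 17) =[0, 1, 2, 3, 4, 5, 6, 10, 8, 9, 7, 11, 12, 14, 17, 15, 16, 13]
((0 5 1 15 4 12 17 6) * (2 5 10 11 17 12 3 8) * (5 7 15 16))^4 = [6, 16, 3, 15, 7, 1, 17, 8, 4, 9, 0, 10, 12, 13, 14, 2, 5, 11] = (0 6 17 11 10)(1 16 5)(2 3 15)(4 7 8)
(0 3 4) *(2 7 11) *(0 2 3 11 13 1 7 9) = [11, 7, 9, 4, 2, 5, 6, 13, 8, 0, 10, 3, 12, 1] = (0 11 3 4 2 9)(1 7 13)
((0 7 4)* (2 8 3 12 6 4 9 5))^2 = (0 9 2 3 6)(4 7 5 8 12) = [9, 1, 3, 6, 7, 8, 0, 5, 12, 2, 10, 11, 4]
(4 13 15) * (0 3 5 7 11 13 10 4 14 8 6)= (0 3 5 7 11 13 15 14 8 6)(4 10)= [3, 1, 2, 5, 10, 7, 0, 11, 6, 9, 4, 13, 12, 15, 8, 14]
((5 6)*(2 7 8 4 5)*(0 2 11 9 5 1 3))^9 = [7, 0, 8, 2, 3, 6, 11, 4, 1, 5, 10, 9] = (0 7 4 3 2 8 1)(5 6 11 9)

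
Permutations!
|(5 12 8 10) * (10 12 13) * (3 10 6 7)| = |(3 10 5 13 6 7)(8 12)| = 6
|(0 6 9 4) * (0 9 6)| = 2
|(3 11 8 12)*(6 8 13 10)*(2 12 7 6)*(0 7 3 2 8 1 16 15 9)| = |(0 7 6 1 16 15 9)(2 12)(3 11 13 10 8)| = 70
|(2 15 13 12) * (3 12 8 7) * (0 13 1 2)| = 6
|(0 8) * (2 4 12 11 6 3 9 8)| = 9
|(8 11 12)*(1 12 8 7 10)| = 4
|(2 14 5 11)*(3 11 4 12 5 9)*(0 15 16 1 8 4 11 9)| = 22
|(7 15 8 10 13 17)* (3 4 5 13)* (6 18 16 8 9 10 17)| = 13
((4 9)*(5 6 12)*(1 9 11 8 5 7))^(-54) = [0, 1, 2, 3, 4, 5, 6, 7, 8, 9, 10, 11, 12] = (12)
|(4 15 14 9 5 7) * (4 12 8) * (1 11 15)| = |(1 11 15 14 9 5 7 12 8 4)| = 10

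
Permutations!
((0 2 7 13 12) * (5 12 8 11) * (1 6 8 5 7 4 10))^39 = (0 10 8 13)(1 11 5 2)(4 6 7 12) = [10, 11, 1, 3, 6, 2, 7, 12, 13, 9, 8, 5, 4, 0]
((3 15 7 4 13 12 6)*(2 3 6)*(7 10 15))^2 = (15)(2 7 13)(3 4 12) = [0, 1, 7, 4, 12, 5, 6, 13, 8, 9, 10, 11, 3, 2, 14, 15]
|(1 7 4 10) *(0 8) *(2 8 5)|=4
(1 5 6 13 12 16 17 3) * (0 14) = (0 14)(1 5 6 13 12 16 17 3) = [14, 5, 2, 1, 4, 6, 13, 7, 8, 9, 10, 11, 16, 12, 0, 15, 17, 3]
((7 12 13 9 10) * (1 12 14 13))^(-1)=(1 12)(7 10 9 13 14)=[0, 12, 2, 3, 4, 5, 6, 10, 8, 13, 9, 11, 1, 14, 7]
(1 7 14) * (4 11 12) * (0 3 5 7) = (0 3 5 7 14 1)(4 11 12) = [3, 0, 2, 5, 11, 7, 6, 14, 8, 9, 10, 12, 4, 13, 1]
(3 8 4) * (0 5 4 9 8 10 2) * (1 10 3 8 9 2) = (0 5 4 8 2)(1 10) = [5, 10, 0, 3, 8, 4, 6, 7, 2, 9, 1]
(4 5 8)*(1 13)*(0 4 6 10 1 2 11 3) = (0 4 5 8 6 10 1 13 2 11 3) = [4, 13, 11, 0, 5, 8, 10, 7, 6, 9, 1, 3, 12, 2]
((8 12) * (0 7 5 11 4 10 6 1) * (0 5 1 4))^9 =[11, 7, 2, 3, 4, 1, 6, 0, 12, 9, 10, 5, 8] =(0 11 5 1 7)(8 12)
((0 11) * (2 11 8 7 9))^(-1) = [11, 1, 9, 3, 4, 5, 6, 8, 0, 7, 10, 2] = (0 11 2 9 7 8)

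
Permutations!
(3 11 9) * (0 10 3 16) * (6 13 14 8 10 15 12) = (0 15 12 6 13 14 8 10 3 11 9 16) = [15, 1, 2, 11, 4, 5, 13, 7, 10, 16, 3, 9, 6, 14, 8, 12, 0]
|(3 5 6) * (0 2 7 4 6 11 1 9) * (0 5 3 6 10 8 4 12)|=|(0 2 7 12)(1 9 5 11)(4 10 8)|=12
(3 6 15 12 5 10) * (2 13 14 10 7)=[0, 1, 13, 6, 4, 7, 15, 2, 8, 9, 3, 11, 5, 14, 10, 12]=(2 13 14 10 3 6 15 12 5 7)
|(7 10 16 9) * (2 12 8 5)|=|(2 12 8 5)(7 10 16 9)|=4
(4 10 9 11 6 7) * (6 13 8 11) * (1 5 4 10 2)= (1 5 4 2)(6 7 10 9)(8 11 13)= [0, 5, 1, 3, 2, 4, 7, 10, 11, 6, 9, 13, 12, 8]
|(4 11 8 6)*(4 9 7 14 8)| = 10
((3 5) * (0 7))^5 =(0 7)(3 5) =[7, 1, 2, 5, 4, 3, 6, 0]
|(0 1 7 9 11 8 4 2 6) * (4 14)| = 10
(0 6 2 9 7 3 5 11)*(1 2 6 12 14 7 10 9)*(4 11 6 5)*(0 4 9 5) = (0 12 14 7 3 9 10 5 6)(1 2)(4 11) = [12, 2, 1, 9, 11, 6, 0, 3, 8, 10, 5, 4, 14, 13, 7]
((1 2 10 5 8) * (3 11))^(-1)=(1 8 5 10 2)(3 11)=[0, 8, 1, 11, 4, 10, 6, 7, 5, 9, 2, 3]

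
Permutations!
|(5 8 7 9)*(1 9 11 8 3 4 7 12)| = 9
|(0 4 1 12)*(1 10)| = 5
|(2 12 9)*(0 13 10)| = 3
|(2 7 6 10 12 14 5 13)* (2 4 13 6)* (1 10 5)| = 4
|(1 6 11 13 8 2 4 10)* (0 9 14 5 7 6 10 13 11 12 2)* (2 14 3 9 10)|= 70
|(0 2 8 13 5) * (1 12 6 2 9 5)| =|(0 9 5)(1 12 6 2 8 13)| =6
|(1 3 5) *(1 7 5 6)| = |(1 3 6)(5 7)| = 6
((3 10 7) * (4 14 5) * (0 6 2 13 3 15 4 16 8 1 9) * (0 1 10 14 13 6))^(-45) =(1 9)(2 6)(3 10)(4 16)(5 15)(7 14)(8 13) =[0, 9, 6, 10, 16, 15, 2, 14, 13, 1, 3, 11, 12, 8, 7, 5, 4]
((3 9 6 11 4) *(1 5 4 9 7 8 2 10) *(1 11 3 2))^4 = (1 10 3 5 11 7 4 9 8 2 6) = [0, 10, 6, 5, 9, 11, 1, 4, 2, 8, 3, 7]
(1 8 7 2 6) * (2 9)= (1 8 7 9 2 6)= [0, 8, 6, 3, 4, 5, 1, 9, 7, 2]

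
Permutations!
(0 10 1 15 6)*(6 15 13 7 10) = [6, 13, 2, 3, 4, 5, 0, 10, 8, 9, 1, 11, 12, 7, 14, 15] = (15)(0 6)(1 13 7 10)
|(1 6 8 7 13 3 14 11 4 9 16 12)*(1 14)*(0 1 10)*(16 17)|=|(0 1 6 8 7 13 3 10)(4 9 17 16 12 14 11)|=56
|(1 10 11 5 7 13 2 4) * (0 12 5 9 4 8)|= |(0 12 5 7 13 2 8)(1 10 11 9 4)|= 35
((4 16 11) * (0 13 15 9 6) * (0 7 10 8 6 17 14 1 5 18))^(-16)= (0 15 17 1 18 13 9 14 5)(4 11 16)= [15, 18, 2, 3, 11, 0, 6, 7, 8, 14, 10, 16, 12, 9, 5, 17, 4, 1, 13]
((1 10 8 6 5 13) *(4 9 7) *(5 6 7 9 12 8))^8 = (13) = [0, 1, 2, 3, 4, 5, 6, 7, 8, 9, 10, 11, 12, 13]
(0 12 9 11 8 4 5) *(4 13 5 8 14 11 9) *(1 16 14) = (0 12 4 8 13 5)(1 16 14 11) = [12, 16, 2, 3, 8, 0, 6, 7, 13, 9, 10, 1, 4, 5, 11, 15, 14]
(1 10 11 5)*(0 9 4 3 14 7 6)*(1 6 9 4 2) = (0 4 3 14 7 9 2 1 10 11 5 6) = [4, 10, 1, 14, 3, 6, 0, 9, 8, 2, 11, 5, 12, 13, 7]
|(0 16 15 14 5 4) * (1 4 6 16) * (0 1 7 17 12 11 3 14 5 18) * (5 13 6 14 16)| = |(0 7 17 12 11 3 16 15 13 6 5 14 18)(1 4)| = 26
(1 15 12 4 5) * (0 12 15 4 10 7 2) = (15)(0 12 10 7 2)(1 4 5) = [12, 4, 0, 3, 5, 1, 6, 2, 8, 9, 7, 11, 10, 13, 14, 15]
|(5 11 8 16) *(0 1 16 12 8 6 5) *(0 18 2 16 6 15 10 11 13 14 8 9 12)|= 42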